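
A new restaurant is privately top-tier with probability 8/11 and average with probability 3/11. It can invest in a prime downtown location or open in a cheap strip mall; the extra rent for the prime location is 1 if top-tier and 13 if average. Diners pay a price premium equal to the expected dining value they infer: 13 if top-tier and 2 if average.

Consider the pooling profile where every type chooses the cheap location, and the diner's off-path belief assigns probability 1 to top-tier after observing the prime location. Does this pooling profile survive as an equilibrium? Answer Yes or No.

On path, the diner holds the prior and pays 8/11·13 + 3/11·2 = 10. Off path (the prime location), believing top-tier, it pays 13.
top-tier: the cheap location nets 10; the prime location nets 13 − 1 = 12. top-tier would deviate.
average: the cheap location nets 10; the prime location nets 13 − 13 = 0. average stays.
A type deviates, so pooling fails.

No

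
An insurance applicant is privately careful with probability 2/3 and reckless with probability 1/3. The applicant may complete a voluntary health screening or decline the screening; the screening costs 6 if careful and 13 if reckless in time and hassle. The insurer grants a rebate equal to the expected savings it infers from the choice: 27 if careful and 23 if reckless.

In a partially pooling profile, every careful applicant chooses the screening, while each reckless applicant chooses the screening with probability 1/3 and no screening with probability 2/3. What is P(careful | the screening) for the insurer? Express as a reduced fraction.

6/7

P(the screening) = (2/3)·1 + (1/3)·(1/3) = 7/9.
By Bayes' rule, P(careful | the screening) = (2/3) / (7/9) = 6/7.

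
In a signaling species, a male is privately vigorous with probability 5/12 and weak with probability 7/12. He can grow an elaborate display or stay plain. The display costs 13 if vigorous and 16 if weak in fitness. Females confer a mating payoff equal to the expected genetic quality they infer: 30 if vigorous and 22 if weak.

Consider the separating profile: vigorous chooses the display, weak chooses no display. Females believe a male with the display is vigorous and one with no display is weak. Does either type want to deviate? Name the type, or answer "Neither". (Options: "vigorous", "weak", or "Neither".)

vigorous

The display pays 30; no display pays 22.
vigorous: assigned the display, nets 30 − 13 = 17; deviating to no display nets 22.
weak: assigned no display, nets 22; deviating to the display nets 30 − 16 = 14.
The vigorous type gains 5 by deviating.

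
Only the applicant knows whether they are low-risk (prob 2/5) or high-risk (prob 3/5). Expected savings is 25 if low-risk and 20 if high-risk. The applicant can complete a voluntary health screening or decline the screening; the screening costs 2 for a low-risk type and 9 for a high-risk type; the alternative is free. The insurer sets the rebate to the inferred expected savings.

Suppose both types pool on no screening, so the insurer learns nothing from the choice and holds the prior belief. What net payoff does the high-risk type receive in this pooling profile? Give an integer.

Pooled rebate = 2/5·25 + 3/5·20 = 22.
high-risk pays no cost for no screening, so net payoff = 22.

22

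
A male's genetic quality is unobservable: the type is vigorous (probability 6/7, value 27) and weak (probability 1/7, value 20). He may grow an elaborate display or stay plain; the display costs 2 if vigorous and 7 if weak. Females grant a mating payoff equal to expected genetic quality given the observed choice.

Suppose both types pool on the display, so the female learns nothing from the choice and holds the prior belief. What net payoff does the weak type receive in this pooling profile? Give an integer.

19

Pooled mating payoff = 6/7·27 + 1/7·20 = 26.
weak pays cost 7 for the display, so net payoff = 26 − 7 = 19.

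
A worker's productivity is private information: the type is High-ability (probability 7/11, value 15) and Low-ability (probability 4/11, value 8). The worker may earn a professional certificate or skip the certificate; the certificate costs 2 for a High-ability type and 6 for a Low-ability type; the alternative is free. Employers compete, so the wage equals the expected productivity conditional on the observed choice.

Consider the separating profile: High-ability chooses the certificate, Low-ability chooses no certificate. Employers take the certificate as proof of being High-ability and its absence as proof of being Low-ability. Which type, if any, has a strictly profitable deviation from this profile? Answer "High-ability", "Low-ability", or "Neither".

The certificate pays 15; no certificate pays 8.
High-ability: assigned the certificate, nets 15 − 2 = 13; deviating to no certificate nets 8.
Low-ability: assigned no certificate, nets 8; deviating to the certificate nets 15 − 6 = 9.
The Low-ability type gains 1 by deviating.

Low-ability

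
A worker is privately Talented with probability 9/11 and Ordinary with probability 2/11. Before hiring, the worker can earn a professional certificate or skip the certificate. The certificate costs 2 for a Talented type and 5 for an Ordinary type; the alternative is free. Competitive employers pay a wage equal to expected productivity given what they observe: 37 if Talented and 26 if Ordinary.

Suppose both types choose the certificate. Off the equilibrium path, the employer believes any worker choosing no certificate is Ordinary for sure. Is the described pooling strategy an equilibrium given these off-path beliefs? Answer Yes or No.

On path, the employer holds the prior and pays 9/11·37 + 2/11·26 = 35. Off path (no certificate), believing Ordinary, it pays 26.
Talented: the certificate nets 35 − 2 = 33; no certificate nets 26. Talented stays.
Ordinary: the certificate nets 35 − 5 = 30; no certificate nets 26. Ordinary stays.
No type deviates, so pooling is sustained.

Yes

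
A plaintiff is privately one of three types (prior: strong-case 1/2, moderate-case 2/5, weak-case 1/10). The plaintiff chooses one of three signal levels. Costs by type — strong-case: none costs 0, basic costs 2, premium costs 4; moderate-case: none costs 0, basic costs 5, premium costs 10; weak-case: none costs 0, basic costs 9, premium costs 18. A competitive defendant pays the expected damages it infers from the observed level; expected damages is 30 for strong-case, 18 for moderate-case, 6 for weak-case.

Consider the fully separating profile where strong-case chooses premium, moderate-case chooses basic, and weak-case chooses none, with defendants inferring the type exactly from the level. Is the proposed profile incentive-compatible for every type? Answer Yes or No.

No

Separating settlements: premium → 30, basic → 18, none → 6.
strong-case (assigned premium): none: 6 − 0 = 6; basic: 18 − 2 = 16; premium: 30 − 4 = 26. strong-case stays.
moderate-case (assigned basic): none: 6 − 0 = 6; basic: 18 − 5 = 13; premium: 30 − 10 = 20. moderate-case prefers premium.
weak-case (assigned none): none: 6 − 0 = 6; basic: 18 − 9 = 9; premium: 30 − 18 = 12. weak-case prefers premium.
At least one type deviates; the separating profile fails.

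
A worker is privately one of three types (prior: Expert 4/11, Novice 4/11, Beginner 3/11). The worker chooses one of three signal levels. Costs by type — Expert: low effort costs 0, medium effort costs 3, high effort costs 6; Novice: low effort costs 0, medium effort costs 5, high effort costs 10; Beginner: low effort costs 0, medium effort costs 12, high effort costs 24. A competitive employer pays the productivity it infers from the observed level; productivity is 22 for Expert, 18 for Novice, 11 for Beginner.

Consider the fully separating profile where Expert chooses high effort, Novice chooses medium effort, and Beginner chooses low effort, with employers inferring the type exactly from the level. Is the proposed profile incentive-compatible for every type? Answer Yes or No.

Separating wages: high effort → 22, medium effort → 18, low effort → 11.
Expert (assigned high effort): low effort: 11 − 0 = 11; medium effort: 18 − 3 = 15; high effort: 22 − 6 = 16. Expert stays.
Novice (assigned medium effort): low effort: 11 − 0 = 11; medium effort: 18 − 5 = 13; high effort: 22 − 10 = 12. Novice stays.
Beginner (assigned low effort): low effort: 11 − 0 = 11; medium effort: 18 − 12 = 6; high effort: 22 − 24 = -2. Beginner stays.
Every type prefers its assigned level; separation holds.

Yes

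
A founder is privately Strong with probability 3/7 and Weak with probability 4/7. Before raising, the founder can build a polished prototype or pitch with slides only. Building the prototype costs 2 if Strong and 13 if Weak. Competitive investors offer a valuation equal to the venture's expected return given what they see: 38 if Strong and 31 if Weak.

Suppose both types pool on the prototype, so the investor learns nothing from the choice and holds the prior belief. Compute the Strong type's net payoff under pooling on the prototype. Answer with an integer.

32

Pooled valuation = 3/7·38 + 4/7·31 = 34.
Strong pays cost 2 for the prototype, so net payoff = 34 − 2 = 32.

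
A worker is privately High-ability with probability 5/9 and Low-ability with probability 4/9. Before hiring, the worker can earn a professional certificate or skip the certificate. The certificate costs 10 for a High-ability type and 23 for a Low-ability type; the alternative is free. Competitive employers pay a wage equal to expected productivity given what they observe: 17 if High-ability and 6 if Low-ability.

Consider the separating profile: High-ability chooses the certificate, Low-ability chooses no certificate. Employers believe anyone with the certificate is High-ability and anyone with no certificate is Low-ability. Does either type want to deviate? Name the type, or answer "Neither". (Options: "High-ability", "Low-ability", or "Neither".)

Neither

The certificate pays 17; no certificate pays 6.
High-ability: assigned the certificate, nets 17 − 10 = 7; deviating to no certificate nets 6.
Low-ability: assigned no certificate, nets 6; deviating to the certificate nets 17 − 23 = -6.
Both types strictly prefer their assigned action; no profitable deviation.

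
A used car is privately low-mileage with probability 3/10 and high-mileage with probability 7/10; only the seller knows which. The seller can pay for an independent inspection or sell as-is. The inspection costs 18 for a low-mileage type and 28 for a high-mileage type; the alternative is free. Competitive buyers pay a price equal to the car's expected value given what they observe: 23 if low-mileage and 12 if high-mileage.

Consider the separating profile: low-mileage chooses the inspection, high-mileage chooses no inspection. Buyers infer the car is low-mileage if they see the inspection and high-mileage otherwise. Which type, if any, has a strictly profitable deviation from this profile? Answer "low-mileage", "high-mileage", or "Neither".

The inspection pays 23; no inspection pays 12.
low-mileage: assigned the inspection, nets 23 − 18 = 5; deviating to no inspection nets 12.
high-mileage: assigned no inspection, nets 12; deviating to the inspection nets 23 − 28 = -5.
The low-mileage type gains 7 by deviating.

low-mileage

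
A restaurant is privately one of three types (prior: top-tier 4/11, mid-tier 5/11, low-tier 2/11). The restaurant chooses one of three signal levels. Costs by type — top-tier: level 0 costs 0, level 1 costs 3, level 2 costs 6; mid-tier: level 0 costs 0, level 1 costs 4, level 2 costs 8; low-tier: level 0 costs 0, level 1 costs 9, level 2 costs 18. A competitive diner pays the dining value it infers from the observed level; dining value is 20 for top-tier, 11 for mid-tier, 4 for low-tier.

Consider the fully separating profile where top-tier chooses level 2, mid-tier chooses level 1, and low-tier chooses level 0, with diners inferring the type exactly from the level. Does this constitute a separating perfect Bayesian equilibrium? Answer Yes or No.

No

Separating price premiums: level 2 → 20, level 1 → 11, level 0 → 4.
top-tier (assigned level 2): level 0: 4 − 0 = 4; level 1: 11 − 3 = 8; level 2: 20 − 6 = 14. top-tier stays.
mid-tier (assigned level 1): level 0: 4 − 0 = 4; level 1: 11 − 4 = 7; level 2: 20 − 8 = 12. mid-tier prefers level 2.
low-tier (assigned level 0): level 0: 4 − 0 = 4; level 1: 11 − 9 = 2; level 2: 20 − 18 = 2. low-tier stays.
At least one type deviates; the separating profile fails.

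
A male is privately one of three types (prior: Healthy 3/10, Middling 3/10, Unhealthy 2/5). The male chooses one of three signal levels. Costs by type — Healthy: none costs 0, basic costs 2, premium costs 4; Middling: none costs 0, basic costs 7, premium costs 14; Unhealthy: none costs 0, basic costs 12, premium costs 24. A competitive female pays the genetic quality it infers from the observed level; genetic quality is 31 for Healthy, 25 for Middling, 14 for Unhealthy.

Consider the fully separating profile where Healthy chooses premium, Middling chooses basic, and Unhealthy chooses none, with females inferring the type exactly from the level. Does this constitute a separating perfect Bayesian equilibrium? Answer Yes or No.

Yes

Separating mating payoffs: premium → 31, basic → 25, none → 14.
Healthy (assigned premium): none: 14 − 0 = 14; basic: 25 − 2 = 23; premium: 31 − 4 = 27. Healthy stays.
Middling (assigned basic): none: 14 − 0 = 14; basic: 25 − 7 = 18; premium: 31 − 14 = 17. Middling stays.
Unhealthy (assigned none): none: 14 − 0 = 14; basic: 25 − 12 = 13; premium: 31 − 24 = 7. Unhealthy stays.
Every type prefers its assigned level; separation holds.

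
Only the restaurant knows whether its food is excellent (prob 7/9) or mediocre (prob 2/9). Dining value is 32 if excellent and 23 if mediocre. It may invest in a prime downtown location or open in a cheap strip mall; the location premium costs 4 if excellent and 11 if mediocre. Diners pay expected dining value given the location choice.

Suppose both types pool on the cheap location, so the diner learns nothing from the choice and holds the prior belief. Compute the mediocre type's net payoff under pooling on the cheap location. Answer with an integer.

Pooled price premium = 7/9·32 + 2/9·23 = 30.
mediocre pays no cost for the cheap location, so net payoff = 30.

30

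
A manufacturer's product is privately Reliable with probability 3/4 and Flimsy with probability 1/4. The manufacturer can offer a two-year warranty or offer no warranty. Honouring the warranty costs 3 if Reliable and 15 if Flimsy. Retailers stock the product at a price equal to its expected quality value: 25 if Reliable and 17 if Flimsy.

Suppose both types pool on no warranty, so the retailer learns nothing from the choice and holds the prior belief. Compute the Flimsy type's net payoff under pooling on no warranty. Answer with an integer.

23

Pooled price = 3/4·25 + 1/4·17 = 23.
Flimsy pays no cost for no warranty, so net payoff = 23.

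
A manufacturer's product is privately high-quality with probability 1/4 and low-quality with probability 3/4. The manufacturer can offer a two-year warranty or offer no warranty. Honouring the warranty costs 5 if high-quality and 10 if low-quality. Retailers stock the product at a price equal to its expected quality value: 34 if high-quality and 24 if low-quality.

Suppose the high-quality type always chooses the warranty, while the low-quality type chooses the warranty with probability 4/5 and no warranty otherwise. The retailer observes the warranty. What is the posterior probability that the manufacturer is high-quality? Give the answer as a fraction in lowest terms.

P(the warranty) = (1/4)·1 + (3/4)·(4/5) = 17/20.
By Bayes' rule, P(high-quality | the warranty) = (1/4) / (17/20) = 5/17.

5/17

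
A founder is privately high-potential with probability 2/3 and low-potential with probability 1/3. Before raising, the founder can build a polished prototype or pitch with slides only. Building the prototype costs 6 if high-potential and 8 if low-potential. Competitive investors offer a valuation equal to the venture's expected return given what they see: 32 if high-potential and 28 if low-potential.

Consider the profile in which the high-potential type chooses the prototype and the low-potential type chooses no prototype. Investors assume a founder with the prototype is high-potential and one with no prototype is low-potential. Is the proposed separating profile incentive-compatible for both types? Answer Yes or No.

No

Under these beliefs, the prototype earns valuation 32 and no prototype earns valuation 28.
high-potential: the prototype nets 32 − 6 = 26; no prototype nets 28. high-potential would deviate to no prototype.
low-potential: the prototype nets 32 − 8 = 24; no prototype nets 28. low-potential prefers no prototype.
high-potential has a profitable deviation, so the profile is not an equilibrium.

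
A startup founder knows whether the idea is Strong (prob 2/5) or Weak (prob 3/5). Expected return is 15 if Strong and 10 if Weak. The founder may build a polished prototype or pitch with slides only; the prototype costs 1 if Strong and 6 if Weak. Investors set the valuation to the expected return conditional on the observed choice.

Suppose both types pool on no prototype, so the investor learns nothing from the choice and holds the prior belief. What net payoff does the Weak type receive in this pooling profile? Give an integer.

12

Pooled valuation = 2/5·15 + 3/5·10 = 12.
Weak pays no cost for no prototype, so net payoff = 12.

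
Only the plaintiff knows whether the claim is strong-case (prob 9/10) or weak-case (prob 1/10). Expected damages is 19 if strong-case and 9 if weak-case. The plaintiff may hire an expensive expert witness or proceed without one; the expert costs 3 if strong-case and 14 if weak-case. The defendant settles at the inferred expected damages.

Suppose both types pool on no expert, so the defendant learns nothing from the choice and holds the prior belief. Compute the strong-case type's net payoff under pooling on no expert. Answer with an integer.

18

Pooled settlement = 9/10·19 + 1/10·9 = 18.
strong-case pays no cost for no expert, so net payoff = 18.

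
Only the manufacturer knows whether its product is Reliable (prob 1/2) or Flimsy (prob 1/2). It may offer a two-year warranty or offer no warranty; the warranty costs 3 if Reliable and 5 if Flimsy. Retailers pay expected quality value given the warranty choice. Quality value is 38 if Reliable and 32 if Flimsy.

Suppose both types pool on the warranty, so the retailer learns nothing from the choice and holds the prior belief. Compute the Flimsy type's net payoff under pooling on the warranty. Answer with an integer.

Pooled price = 1/2·38 + 1/2·32 = 35.
Flimsy pays cost 5 for the warranty, so net payoff = 35 − 5 = 30.

30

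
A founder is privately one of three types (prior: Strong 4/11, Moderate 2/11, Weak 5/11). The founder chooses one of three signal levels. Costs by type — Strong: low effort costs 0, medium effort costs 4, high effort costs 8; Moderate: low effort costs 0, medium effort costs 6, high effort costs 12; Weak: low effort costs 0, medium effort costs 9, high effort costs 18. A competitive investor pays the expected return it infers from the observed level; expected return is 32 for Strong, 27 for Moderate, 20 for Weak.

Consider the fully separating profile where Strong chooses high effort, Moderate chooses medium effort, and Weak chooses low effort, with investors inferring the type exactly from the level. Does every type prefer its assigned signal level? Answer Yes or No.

Yes

Separating valuations: high effort → 32, medium effort → 27, low effort → 20.
Strong (assigned high effort): low effort: 20 − 0 = 20; medium effort: 27 − 4 = 23; high effort: 32 − 8 = 24. Strong stays.
Moderate (assigned medium effort): low effort: 20 − 0 = 20; medium effort: 27 − 6 = 21; high effort: 32 − 12 = 20. Moderate stays.
Weak (assigned low effort): low effort: 20 − 0 = 20; medium effort: 27 − 9 = 18; high effort: 32 − 18 = 14. Weak stays.
Every type prefers its assigned level; separation holds.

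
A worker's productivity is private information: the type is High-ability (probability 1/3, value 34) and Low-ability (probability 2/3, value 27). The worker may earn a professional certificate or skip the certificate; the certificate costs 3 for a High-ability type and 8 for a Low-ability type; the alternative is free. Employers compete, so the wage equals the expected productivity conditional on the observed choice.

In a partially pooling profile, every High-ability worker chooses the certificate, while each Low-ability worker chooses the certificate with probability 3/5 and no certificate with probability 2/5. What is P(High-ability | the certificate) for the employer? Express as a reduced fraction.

5/11

P(the certificate) = (1/3)·1 + (2/3)·(3/5) = 11/15.
By Bayes' rule, P(High-ability | the certificate) = (1/3) / (11/15) = 5/11.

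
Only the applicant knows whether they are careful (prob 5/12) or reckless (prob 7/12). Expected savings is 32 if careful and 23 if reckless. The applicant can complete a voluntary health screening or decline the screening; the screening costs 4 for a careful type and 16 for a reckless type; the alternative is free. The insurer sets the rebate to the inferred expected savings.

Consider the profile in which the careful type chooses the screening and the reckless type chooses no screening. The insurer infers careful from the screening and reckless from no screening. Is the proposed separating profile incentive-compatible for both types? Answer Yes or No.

Yes

Under these beliefs, the screening earns rebate 32 and no screening earns rebate 23.
careful: the screening nets 32 − 4 = 28; no screening nets 23. careful prefers the screening.
reckless: the screening nets 32 − 16 = 16; no screening nets 23. reckless prefers no screening.
Neither type deviates, so the separating profile is an equilibrium.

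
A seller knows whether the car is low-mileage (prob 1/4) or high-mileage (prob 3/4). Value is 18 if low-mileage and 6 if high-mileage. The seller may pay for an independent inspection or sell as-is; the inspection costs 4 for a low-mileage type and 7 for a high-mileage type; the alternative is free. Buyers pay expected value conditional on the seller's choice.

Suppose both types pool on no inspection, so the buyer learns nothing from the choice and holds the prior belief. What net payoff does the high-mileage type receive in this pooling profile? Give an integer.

Pooled price = 1/4·18 + 3/4·6 = 9.
high-mileage pays no cost for no inspection, so net payoff = 9.

9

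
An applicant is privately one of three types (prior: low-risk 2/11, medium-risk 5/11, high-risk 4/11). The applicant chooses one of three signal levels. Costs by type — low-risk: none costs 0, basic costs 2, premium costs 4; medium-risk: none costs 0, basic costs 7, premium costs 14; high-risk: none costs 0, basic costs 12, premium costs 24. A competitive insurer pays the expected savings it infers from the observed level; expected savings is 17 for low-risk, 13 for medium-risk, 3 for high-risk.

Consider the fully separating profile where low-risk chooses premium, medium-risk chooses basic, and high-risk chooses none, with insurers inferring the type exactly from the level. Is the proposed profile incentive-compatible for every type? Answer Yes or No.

Separating rebates: premium → 17, basic → 13, none → 3.
low-risk (assigned premium): none: 3 − 0 = 3; basic: 13 − 2 = 11; premium: 17 − 4 = 13. low-risk stays.
medium-risk (assigned basic): none: 3 − 0 = 3; basic: 13 − 7 = 6; premium: 17 − 14 = 3. medium-risk stays.
high-risk (assigned none): none: 3 − 0 = 3; basic: 13 − 12 = 1; premium: 17 − 24 = -7. high-risk stays.
Every type prefers its assigned level; separation holds.

Yes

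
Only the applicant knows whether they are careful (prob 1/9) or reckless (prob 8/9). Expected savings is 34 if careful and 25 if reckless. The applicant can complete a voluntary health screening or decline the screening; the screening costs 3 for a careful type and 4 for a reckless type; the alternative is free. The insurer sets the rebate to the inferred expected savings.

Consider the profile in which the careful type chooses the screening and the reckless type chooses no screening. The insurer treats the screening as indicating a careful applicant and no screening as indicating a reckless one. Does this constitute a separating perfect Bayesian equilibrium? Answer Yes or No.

Under these beliefs, the screening earns rebate 34 and no screening earns rebate 25.
careful: the screening nets 34 − 3 = 31; no screening nets 25. careful prefers the screening.
reckless: the screening nets 34 − 4 = 30; no screening nets 25. reckless would deviate to the screening.
reckless has a profitable deviation, so the profile is not an equilibrium.

No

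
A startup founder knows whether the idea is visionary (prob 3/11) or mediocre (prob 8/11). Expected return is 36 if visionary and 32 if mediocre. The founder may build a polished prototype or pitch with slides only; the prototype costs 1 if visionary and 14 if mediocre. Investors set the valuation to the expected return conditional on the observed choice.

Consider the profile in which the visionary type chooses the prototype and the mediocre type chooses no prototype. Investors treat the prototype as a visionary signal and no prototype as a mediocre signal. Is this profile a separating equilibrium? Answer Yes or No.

Under these beliefs, the prototype earns valuation 36 and no prototype earns valuation 32.
visionary: the prototype nets 36 − 1 = 35; no prototype nets 32. visionary prefers the prototype.
mediocre: the prototype nets 36 − 14 = 22; no prototype nets 32. mediocre prefers no prototype.
Neither type deviates, so the separating profile is an equilibrium.

Yes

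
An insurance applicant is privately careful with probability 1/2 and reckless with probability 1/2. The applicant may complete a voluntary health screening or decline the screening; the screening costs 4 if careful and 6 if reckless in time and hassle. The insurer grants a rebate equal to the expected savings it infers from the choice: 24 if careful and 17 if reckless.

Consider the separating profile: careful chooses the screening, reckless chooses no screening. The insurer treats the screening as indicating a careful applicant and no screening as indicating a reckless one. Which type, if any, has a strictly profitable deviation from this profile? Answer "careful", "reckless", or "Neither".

The screening pays 24; no screening pays 17.
careful: assigned the screening, nets 24 − 4 = 20; deviating to no screening nets 17.
reckless: assigned no screening, nets 17; deviating to the screening nets 24 − 6 = 18.
The reckless type gains 1 by deviating.

reckless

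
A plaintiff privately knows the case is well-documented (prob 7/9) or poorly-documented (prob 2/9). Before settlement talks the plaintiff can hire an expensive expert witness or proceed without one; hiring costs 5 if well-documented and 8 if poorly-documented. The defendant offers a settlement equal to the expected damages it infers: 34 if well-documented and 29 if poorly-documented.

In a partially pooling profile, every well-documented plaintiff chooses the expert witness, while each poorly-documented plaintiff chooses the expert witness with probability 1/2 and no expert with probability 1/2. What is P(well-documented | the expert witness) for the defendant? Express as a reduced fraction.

7/8

P(the expert witness) = (7/9)·1 + (2/9)·(1/2) = 8/9.
By Bayes' rule, P(well-documented | the expert witness) = (7/9) / (8/9) = 7/8.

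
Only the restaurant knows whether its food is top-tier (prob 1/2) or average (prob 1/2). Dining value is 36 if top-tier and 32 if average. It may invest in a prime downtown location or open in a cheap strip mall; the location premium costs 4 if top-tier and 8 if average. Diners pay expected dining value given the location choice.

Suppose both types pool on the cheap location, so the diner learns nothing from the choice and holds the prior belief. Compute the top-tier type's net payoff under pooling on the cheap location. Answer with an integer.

Pooled price premium = 1/2·36 + 1/2·32 = 34.
top-tier pays no cost for the cheap location, so net payoff = 34.

34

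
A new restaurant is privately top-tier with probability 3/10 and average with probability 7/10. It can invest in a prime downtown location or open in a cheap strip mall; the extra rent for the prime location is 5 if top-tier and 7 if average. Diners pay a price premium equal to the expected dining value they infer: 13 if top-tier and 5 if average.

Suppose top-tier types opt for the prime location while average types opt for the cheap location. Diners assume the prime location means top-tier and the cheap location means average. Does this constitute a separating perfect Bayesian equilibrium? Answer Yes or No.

Under these beliefs, the prime location earns price premium 13 and the cheap location earns price premium 5.
top-tier: the prime location nets 13 − 5 = 8; the cheap location nets 5. top-tier prefers the prime location.
average: the prime location nets 13 − 7 = 6; the cheap location nets 5. average would deviate to the prime location.
average has a profitable deviation, so the profile is not an equilibrium.

No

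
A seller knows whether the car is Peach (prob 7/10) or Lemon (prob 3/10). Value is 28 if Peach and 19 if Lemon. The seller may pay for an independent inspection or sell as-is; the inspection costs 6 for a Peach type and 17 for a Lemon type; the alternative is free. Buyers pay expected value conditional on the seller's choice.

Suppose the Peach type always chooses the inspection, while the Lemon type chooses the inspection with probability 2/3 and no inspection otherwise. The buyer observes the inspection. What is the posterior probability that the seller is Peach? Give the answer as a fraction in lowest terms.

P(the inspection) = (7/10)·1 + (3/10)·(2/3) = 9/10.
By Bayes' rule, P(Peach | the inspection) = (7/10) / (9/10) = 7/9.

7/9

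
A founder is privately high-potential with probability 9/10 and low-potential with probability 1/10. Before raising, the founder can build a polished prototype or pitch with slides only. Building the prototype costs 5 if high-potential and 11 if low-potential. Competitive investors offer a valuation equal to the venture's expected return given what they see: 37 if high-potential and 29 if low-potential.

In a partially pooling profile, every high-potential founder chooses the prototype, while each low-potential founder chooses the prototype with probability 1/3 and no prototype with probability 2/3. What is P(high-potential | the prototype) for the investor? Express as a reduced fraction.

27/28

P(the prototype) = (9/10)·1 + (1/10)·(1/3) = 14/15.
By Bayes' rule, P(high-potential | the prototype) = (9/10) / (14/15) = 27/28.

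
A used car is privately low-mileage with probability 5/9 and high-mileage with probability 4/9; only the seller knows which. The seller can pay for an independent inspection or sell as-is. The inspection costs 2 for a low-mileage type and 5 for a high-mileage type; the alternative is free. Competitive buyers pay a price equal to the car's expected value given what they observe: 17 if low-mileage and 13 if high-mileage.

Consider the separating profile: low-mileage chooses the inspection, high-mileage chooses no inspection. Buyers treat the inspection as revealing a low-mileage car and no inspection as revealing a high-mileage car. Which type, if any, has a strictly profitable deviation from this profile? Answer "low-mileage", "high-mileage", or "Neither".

Neither

The inspection pays 17; no inspection pays 13.
low-mileage: assigned the inspection, nets 17 − 2 = 15; deviating to no inspection nets 13.
high-mileage: assigned no inspection, nets 13; deviating to the inspection nets 17 − 5 = 12.
Both types strictly prefer their assigned action; no profitable deviation.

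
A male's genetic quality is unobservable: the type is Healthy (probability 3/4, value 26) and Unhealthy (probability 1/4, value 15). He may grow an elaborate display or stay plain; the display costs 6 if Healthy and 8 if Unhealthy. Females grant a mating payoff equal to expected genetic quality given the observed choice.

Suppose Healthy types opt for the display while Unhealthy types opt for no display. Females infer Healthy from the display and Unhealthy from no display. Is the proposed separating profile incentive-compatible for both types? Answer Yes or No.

Under these beliefs, the display earns mating payoff 26 and no display earns mating payoff 15.
Healthy: the display nets 26 − 6 = 20; no display nets 15. Healthy prefers the display.
Unhealthy: the display nets 26 − 8 = 18; no display nets 15. Unhealthy would deviate to the display.
Unhealthy has a profitable deviation, so the profile is not an equilibrium.

No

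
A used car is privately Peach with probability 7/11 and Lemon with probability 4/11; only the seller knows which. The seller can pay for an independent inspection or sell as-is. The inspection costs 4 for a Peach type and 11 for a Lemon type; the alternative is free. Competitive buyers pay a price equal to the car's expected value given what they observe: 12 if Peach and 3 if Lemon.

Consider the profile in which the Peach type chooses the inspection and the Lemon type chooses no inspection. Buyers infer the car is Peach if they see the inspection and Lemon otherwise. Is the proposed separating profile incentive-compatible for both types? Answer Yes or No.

Yes

Under these beliefs, the inspection earns price 12 and no inspection earns price 3.
Peach: the inspection nets 12 − 4 = 8; no inspection nets 3. Peach prefers the inspection.
Lemon: the inspection nets 12 − 11 = 1; no inspection nets 3. Lemon prefers no inspection.
Neither type deviates, so the separating profile is an equilibrium.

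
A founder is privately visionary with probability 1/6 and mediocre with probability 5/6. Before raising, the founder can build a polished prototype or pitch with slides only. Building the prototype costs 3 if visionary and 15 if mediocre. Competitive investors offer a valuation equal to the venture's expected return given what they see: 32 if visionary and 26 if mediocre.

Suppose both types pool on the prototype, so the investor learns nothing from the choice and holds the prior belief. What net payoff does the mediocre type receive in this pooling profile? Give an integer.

12

Pooled valuation = 1/6·32 + 5/6·26 = 27.
mediocre pays cost 15 for the prototype, so net payoff = 27 − 15 = 12.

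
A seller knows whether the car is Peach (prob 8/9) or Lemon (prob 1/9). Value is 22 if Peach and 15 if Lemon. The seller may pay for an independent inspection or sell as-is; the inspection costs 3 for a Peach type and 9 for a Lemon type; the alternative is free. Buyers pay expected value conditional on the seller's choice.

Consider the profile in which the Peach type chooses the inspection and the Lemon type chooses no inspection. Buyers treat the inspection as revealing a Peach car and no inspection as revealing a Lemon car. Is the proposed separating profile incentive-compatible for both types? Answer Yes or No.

Under these beliefs, the inspection earns price 22 and no inspection earns price 15.
Peach: the inspection nets 22 − 3 = 19; no inspection nets 15. Peach prefers the inspection.
Lemon: the inspection nets 22 − 9 = 13; no inspection nets 15. Lemon prefers no inspection.
Neither type deviates, so the separating profile is an equilibrium.

Yes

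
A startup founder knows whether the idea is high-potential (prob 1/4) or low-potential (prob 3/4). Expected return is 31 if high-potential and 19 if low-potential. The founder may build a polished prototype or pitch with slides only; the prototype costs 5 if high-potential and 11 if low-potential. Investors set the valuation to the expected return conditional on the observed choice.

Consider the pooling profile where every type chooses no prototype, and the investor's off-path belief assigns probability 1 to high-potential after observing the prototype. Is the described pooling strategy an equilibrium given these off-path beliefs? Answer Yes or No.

On path, the investor holds the prior and pays 1/4·31 + 3/4·19 = 22. Off path (the prototype), believing high-potential, it pays 31.
high-potential: no prototype nets 22; the prototype nets 31 − 5 = 26. high-potential would deviate.
low-potential: no prototype nets 22; the prototype nets 31 − 11 = 20. low-potential stays.
A type deviates, so pooling fails.

No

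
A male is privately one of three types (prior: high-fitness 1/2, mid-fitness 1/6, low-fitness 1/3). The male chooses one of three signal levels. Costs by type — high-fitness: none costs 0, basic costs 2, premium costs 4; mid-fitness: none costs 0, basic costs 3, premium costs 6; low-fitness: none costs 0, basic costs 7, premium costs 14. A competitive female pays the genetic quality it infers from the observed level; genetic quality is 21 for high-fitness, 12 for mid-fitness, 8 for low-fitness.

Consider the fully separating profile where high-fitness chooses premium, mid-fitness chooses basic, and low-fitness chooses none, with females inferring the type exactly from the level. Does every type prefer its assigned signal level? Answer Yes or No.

No

Separating mating payoffs: premium → 21, basic → 12, none → 8.
high-fitness (assigned premium): none: 8 − 0 = 8; basic: 12 − 2 = 10; premium: 21 − 4 = 17. high-fitness stays.
mid-fitness (assigned basic): none: 8 − 0 = 8; basic: 12 − 3 = 9; premium: 21 − 6 = 15. mid-fitness prefers premium.
low-fitness (assigned none): none: 8 − 0 = 8; basic: 12 − 7 = 5; premium: 21 − 14 = 7. low-fitness stays.
At least one type deviates; the separating profile fails.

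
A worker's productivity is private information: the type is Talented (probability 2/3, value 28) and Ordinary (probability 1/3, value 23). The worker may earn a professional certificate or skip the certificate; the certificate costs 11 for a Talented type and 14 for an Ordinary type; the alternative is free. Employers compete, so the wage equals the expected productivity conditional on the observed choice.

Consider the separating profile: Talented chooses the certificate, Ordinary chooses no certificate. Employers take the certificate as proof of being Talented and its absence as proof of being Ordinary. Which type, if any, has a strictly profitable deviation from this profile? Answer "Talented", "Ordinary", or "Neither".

The certificate pays 28; no certificate pays 23.
Talented: assigned the certificate, nets 28 − 11 = 17; deviating to no certificate nets 23.
Ordinary: assigned no certificate, nets 23; deviating to the certificate nets 28 − 14 = 14.
The Talented type gains 6 by deviating.

Talented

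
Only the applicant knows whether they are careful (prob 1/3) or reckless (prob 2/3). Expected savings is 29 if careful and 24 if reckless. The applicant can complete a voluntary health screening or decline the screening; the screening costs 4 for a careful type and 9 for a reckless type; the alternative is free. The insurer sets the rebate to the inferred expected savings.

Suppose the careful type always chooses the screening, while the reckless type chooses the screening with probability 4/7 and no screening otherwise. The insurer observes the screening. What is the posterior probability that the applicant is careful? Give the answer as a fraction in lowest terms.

7/15

P(the screening) = (1/3)·1 + (2/3)·(4/7) = 5/7.
By Bayes' rule, P(careful | the screening) = (1/3) / (5/7) = 7/15.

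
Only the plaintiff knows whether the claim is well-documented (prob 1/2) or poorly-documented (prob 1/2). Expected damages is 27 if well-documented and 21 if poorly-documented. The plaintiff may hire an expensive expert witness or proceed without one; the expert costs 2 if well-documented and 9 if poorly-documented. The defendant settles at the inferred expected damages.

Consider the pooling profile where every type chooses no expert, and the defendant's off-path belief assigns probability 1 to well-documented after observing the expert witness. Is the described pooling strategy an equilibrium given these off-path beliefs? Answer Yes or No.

No

On path, the defendant holds the prior and pays 1/2·27 + 1/2·21 = 24. Off path (the expert witness), believing well-documented, it pays 27.
well-documented: no expert nets 24; the expert witness nets 27 − 2 = 25. well-documented would deviate.
poorly-documented: no expert nets 24; the expert witness nets 27 − 9 = 18. poorly-documented stays.
A type deviates, so pooling fails.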